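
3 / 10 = 0.30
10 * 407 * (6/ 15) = 1628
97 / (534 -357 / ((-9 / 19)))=291 / 3863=0.08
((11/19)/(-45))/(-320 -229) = 11/469395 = 0.00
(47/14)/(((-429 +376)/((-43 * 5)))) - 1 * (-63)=56851/742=76.62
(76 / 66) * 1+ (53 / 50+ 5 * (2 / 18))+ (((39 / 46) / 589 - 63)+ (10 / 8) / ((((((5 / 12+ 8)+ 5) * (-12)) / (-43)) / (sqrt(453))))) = -2019491083 / 33528825+ 215 * sqrt(453) / 644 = -53.13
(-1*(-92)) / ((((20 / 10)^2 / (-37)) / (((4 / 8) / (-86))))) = 4.95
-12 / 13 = -0.92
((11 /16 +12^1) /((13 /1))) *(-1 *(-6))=609 /104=5.86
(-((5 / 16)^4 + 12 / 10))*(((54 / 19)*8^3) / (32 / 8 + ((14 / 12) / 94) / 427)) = -440.01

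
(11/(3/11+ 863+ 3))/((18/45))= 605/19058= 0.03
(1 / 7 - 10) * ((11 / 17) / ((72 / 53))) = -13409 / 2856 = -4.70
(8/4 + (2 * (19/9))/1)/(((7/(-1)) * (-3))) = 8/27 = 0.30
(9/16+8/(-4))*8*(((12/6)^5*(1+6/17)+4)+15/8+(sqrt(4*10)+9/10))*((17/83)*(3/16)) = -2349243/106240 -1173*sqrt(10)/1328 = -24.91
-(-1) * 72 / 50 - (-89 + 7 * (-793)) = 141036 / 25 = 5641.44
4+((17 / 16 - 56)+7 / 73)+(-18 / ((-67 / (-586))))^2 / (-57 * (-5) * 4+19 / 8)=-1396569572317 / 47917166128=-29.15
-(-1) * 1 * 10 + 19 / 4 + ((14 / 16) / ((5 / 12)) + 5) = 437 / 20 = 21.85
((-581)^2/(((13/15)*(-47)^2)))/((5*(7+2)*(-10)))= -0.39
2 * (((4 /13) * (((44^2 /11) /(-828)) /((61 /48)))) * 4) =-22528 /54717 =-0.41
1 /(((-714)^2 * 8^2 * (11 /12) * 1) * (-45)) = -1 /1345861440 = -0.00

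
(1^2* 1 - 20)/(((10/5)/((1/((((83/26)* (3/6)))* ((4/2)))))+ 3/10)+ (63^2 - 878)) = -2470/402699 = -0.01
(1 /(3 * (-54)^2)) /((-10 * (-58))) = 1 /5073840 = 0.00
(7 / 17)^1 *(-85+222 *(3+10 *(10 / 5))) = 35147 / 17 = 2067.47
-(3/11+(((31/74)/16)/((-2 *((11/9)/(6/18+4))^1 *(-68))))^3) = -1515578577017694441/5557121442585247744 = -0.27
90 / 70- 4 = -19 / 7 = -2.71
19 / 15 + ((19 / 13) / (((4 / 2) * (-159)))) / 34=890093 / 702780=1.27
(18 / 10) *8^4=36864 / 5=7372.80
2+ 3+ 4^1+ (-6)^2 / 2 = 27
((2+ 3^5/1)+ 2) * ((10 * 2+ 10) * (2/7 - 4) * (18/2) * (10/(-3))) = 5779800/7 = 825685.71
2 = 2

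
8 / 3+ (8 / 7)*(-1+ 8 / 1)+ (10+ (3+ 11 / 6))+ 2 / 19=973 / 38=25.61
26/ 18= 13/ 9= 1.44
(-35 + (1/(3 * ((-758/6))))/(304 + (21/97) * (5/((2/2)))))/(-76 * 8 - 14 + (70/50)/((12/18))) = 3925512420/69526415653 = 0.06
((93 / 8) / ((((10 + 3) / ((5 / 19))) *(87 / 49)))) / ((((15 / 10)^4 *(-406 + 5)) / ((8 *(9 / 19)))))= -121520 / 491174073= -0.00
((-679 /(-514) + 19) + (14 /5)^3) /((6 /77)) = 69711719 /128500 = 542.50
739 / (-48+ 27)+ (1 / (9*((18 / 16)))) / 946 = -9437741 / 268191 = -35.19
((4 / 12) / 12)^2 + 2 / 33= 875 / 14256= 0.06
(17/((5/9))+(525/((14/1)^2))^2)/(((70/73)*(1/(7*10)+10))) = 10809621/2747920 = 3.93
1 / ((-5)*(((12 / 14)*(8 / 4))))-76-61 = -8227 / 60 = -137.12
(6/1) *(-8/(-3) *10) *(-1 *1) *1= -160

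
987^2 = 974169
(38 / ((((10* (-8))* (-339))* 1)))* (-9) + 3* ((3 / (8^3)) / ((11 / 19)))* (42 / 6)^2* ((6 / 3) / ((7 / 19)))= 12829731 / 1591040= 8.06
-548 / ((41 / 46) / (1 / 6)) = -102.47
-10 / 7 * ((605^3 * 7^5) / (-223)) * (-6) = -31901384707500 / 223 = -143055536804.93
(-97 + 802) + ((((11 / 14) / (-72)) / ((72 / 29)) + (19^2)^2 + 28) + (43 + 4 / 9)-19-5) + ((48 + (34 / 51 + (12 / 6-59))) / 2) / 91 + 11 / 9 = 123667327757 / 943488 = 131074.62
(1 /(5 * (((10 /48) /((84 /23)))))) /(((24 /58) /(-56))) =-272832 /575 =-474.49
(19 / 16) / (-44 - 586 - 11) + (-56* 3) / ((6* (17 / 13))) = -3733507 / 174352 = -21.41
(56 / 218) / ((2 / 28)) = 392 / 109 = 3.60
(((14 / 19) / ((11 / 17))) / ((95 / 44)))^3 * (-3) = -2588404224 / 5880735125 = -0.44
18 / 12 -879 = -877.50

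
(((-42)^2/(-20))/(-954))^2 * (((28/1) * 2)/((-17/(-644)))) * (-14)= -253.86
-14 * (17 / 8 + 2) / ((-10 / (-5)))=-231 / 8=-28.88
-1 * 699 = -699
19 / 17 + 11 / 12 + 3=1027 / 204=5.03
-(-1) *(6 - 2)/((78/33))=22/13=1.69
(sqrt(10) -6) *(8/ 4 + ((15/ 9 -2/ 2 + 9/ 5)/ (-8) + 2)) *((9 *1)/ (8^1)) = -3987/ 160 + 1329 *sqrt(10)/ 320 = -11.79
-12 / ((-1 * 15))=4 / 5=0.80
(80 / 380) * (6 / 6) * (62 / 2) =124 / 19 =6.53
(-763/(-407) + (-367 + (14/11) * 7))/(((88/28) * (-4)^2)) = -23065/3256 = -7.08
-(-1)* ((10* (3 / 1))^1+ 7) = 37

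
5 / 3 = 1.67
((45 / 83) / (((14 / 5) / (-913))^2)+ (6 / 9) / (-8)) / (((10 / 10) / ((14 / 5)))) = 16947538 / 105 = 161405.12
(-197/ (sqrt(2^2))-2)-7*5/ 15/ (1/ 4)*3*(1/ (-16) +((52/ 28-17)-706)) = 80373/ 4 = 20093.25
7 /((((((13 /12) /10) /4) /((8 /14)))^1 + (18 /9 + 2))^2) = 0.43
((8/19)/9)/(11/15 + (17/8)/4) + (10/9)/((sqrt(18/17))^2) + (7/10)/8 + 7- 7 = 87728411/74733840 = 1.17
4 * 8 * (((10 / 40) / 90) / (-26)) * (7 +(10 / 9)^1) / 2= -73 / 5265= -0.01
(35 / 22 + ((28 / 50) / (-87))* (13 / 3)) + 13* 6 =11421271 / 143550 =79.56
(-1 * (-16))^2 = 256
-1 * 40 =-40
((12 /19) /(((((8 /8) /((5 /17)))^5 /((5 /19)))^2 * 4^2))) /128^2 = 732421875 /906212288966144229376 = 0.00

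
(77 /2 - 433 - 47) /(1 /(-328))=144812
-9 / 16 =-0.56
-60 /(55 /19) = -228 /11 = -20.73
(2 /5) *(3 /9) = 2 /15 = 0.13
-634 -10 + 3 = -641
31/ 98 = 0.32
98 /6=49 /3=16.33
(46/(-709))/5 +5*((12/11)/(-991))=-714146/38644045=-0.02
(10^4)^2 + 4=100000004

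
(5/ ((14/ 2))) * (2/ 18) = 5/ 63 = 0.08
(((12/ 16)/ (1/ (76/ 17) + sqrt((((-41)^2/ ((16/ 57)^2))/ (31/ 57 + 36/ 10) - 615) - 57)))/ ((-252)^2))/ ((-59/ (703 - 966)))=-100324769/ 38135822250232413 + 94943*sqrt(1598338677513)/ 152543289000929652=0.00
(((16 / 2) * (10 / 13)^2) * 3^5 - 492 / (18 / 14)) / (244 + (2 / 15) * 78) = 486485 / 161226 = 3.02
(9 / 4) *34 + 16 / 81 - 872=-795.30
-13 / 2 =-6.50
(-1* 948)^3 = -851971392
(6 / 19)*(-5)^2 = 150 / 19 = 7.89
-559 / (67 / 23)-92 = -19021 / 67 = -283.90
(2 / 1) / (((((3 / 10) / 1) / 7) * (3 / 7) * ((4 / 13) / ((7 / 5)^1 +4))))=1911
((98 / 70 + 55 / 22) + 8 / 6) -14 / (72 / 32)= -89 / 90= -0.99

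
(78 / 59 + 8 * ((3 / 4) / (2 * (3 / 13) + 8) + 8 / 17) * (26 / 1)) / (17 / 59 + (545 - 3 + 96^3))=6489652 / 48836376765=0.00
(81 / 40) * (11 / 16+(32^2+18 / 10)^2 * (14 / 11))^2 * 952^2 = 3291704568055642017.27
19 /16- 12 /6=-13 /16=-0.81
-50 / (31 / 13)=-650 / 31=-20.97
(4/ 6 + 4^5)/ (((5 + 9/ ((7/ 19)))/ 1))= 10759/ 309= 34.82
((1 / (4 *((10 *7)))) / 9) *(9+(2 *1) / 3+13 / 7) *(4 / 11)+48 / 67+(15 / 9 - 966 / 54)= -6871513 / 443205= -15.50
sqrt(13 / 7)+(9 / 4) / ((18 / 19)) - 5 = -21 / 8+sqrt(91) / 7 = -1.26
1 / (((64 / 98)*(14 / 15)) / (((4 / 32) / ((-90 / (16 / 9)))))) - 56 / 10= -48419 / 8640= -5.60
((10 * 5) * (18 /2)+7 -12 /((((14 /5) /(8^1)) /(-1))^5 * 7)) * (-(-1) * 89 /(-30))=-8202737777 /3529470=-2324.07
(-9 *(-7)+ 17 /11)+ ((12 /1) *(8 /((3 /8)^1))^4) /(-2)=-369079582 /297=-1242692.20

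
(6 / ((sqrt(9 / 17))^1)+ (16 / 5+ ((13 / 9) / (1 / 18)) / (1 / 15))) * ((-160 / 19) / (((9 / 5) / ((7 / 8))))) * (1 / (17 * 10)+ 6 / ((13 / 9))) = -253028132 / 37791 - 1287020 * sqrt(17) / 37791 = -6835.88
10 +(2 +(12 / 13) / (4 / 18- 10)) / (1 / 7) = 6675 / 286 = 23.34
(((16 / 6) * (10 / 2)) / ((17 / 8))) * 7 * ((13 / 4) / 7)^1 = 1040 / 51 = 20.39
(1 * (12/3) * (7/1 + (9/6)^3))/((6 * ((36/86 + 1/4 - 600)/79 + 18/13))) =-3665363/3286563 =-1.12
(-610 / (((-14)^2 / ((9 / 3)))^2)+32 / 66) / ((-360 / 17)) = -3684631 / 228191040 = -0.02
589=589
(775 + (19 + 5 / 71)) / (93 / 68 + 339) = 1277924 / 547765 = 2.33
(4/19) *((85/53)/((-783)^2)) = 340/617380623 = 0.00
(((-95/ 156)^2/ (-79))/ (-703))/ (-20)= -95/ 284536512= -0.00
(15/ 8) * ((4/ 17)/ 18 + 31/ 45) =179/ 136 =1.32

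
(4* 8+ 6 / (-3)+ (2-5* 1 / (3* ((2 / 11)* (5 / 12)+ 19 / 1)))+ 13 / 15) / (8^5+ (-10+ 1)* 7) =619037 / 617633925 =0.00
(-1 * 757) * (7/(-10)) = 5299/10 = 529.90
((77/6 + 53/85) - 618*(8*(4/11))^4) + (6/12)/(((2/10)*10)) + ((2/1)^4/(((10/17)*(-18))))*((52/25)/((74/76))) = -44250.16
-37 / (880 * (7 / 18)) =-333 / 3080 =-0.11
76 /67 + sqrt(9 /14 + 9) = 76 /67 + 3 *sqrt(210) /14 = 4.24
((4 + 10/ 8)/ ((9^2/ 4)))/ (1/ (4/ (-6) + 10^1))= 196/ 81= 2.42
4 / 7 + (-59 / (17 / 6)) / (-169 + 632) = 29006 / 55097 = 0.53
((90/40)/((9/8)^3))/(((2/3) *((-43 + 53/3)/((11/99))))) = -16/1539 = -0.01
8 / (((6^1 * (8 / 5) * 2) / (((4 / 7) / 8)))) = 5 / 168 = 0.03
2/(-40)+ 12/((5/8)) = 383/20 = 19.15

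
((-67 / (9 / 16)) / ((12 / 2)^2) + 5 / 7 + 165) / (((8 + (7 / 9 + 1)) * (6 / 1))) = 23021 / 8316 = 2.77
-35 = -35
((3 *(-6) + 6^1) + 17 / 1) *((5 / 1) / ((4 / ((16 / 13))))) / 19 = 100 / 247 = 0.40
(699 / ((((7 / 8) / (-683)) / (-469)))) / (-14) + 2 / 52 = -3326641649 / 182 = -18278250.82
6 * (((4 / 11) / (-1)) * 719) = -17256 / 11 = -1568.73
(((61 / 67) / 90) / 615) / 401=0.00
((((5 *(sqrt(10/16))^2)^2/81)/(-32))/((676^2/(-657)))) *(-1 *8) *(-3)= 45625/350957568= 0.00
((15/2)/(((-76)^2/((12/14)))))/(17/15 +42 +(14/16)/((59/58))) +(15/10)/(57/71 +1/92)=15424121331483/8366817702740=1.84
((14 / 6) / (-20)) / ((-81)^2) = -7 / 393660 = -0.00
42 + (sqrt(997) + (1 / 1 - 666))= -623 + sqrt(997)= -591.42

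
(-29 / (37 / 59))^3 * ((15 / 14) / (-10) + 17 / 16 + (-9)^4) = -3681300948490709 / 5673136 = -648900528.47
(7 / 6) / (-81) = -7 / 486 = -0.01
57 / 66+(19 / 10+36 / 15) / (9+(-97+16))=6367 / 7920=0.80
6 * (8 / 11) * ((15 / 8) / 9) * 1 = 10 / 11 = 0.91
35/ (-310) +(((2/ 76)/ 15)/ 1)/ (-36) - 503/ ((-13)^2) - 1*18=-2267188219/ 107504280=-21.09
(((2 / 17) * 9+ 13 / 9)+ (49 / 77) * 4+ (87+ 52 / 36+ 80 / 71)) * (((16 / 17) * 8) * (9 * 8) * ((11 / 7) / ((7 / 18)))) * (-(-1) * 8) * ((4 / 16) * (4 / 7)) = 1667199320064 / 7038017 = 236884.81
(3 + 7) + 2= 12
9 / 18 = 1 / 2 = 0.50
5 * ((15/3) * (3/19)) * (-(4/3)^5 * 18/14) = -25600/1197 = -21.39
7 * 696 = 4872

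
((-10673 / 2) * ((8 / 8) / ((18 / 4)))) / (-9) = 10673 / 81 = 131.77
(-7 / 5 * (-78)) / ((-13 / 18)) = -756 / 5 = -151.20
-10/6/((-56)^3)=5/526848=0.00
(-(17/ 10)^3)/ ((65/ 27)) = -132651/ 65000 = -2.04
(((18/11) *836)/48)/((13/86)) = 2451/13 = 188.54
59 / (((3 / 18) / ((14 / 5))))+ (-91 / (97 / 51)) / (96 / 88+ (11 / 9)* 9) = 987.24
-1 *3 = -3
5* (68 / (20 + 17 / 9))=3060 / 197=15.53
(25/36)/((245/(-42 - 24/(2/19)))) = -75/98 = -0.77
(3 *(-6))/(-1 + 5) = -9/2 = -4.50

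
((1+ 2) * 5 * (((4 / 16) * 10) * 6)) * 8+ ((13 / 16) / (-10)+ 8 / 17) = 4897059 / 2720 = 1800.39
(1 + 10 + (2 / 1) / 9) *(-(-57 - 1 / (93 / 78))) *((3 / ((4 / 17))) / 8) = 3078581 / 2976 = 1034.47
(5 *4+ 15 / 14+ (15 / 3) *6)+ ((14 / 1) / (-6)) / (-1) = 2243 / 42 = 53.40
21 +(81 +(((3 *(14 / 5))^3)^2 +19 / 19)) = 5490641119 / 15625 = 351401.03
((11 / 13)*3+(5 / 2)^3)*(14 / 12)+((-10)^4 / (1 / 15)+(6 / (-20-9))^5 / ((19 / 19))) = 1920114760471003 / 12798956976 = 150021.19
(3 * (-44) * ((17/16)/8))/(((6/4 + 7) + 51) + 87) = -561/4688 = -0.12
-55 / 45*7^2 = -59.89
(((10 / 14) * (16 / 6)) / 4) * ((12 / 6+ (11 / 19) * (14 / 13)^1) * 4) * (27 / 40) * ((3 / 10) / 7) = 8748 / 60515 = 0.14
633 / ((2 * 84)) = 211 / 56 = 3.77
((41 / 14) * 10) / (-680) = -41 / 952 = -0.04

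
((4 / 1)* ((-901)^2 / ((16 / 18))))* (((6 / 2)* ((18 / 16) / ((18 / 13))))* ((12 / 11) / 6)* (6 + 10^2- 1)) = 29918925855 / 176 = 169993896.90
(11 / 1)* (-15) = -165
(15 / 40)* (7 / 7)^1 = 3 / 8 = 0.38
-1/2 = -0.50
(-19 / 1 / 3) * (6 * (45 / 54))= -95 / 3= -31.67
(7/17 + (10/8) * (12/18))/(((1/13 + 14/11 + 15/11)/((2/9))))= 18161/178092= 0.10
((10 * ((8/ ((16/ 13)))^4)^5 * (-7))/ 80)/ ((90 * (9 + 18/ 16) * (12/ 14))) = -931243224969159172501249/ 45864714240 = -20304132281216.61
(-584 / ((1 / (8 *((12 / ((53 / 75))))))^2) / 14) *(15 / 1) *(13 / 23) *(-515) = 1520161344000000 / 452249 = 3361337104.12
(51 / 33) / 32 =17 / 352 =0.05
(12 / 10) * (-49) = -294 / 5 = -58.80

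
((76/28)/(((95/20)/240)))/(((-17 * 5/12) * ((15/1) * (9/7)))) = -256/255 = -1.00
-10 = -10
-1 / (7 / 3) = -3 / 7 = -0.43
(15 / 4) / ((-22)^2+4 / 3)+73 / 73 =5869 / 5824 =1.01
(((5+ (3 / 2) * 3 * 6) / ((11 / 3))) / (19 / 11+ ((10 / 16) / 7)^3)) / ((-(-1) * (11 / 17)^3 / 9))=248486805504 / 1480994383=167.78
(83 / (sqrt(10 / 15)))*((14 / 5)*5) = 581*sqrt(6) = 1423.15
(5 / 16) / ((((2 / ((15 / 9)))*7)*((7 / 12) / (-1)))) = -25 / 392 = -0.06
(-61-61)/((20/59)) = -3599/10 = -359.90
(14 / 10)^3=343 / 125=2.74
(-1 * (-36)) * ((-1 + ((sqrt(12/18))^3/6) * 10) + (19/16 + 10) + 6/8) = 40 * sqrt(6)/3 + 1575/4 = 426.41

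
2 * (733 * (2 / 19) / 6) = 1466 / 57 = 25.72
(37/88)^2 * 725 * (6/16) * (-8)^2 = 2977575/968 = 3076.01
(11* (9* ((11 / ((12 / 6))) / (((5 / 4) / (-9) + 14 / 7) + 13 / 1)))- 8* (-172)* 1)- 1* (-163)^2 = -13458653 / 535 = -25156.36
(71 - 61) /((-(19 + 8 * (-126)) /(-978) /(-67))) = 655260 /989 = 662.55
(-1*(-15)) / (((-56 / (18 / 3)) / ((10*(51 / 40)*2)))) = -2295 / 56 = -40.98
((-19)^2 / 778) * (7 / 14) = 361 / 1556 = 0.23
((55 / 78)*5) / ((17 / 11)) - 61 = -58.72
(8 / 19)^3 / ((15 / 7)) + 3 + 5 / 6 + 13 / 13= 1001723 / 205770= 4.87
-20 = -20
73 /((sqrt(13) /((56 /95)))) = 4088 * sqrt(13) /1235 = 11.93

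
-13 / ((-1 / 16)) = 208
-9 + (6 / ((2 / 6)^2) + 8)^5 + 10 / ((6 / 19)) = 2748398564 / 3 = 916132854.67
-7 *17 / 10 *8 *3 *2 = -2856 / 5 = -571.20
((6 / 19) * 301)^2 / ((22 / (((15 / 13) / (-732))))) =-4077045 / 6298006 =-0.65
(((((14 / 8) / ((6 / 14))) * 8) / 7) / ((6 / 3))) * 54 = 126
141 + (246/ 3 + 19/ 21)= 4702/ 21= 223.90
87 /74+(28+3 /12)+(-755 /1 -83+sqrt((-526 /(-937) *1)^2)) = -112052005 /138676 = -808.01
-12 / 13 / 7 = -12 / 91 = -0.13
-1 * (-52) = 52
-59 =-59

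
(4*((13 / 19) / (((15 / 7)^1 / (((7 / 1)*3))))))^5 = 107398228610003968 / 7737809375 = 13879668.44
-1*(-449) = 449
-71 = -71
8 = 8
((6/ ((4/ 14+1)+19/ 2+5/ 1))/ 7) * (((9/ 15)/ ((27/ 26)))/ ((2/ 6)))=8/ 85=0.09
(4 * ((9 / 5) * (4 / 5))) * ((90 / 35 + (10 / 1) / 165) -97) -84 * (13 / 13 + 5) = -2016552 / 1925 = -1047.56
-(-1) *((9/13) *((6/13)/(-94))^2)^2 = 6561/23553288167929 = 0.00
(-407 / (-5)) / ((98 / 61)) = 24827 / 490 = 50.67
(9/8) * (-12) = -27/2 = -13.50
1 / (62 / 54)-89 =-2732 / 31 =-88.13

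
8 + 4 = 12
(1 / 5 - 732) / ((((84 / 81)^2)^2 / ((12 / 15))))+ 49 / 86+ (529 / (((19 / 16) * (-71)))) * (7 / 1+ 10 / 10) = -123855380925133 / 222839691200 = -555.80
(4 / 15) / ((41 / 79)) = 316 / 615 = 0.51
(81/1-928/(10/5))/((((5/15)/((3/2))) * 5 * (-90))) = 383/100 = 3.83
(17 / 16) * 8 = 17 / 2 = 8.50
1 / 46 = 0.02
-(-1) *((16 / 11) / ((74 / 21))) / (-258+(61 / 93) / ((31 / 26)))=-121086 / 75521699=-0.00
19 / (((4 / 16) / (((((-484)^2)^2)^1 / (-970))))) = -2085283194368 / 485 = -4299552978.08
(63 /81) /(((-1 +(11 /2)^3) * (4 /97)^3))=912673 /13608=67.07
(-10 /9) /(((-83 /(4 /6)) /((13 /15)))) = 52 /6723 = 0.01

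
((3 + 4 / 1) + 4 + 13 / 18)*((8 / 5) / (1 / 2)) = 1688 / 45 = 37.51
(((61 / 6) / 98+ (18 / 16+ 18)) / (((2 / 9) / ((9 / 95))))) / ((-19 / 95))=-40.99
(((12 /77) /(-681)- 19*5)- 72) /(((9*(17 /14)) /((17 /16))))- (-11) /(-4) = -379267 /19976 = -18.99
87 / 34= 2.56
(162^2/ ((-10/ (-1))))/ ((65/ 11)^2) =1587762/ 21125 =75.16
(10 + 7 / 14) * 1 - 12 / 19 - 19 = -347 / 38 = -9.13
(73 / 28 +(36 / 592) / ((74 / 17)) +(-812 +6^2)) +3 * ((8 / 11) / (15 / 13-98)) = -821135546999 / 1061719736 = -773.40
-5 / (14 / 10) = -25 / 7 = -3.57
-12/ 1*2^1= -24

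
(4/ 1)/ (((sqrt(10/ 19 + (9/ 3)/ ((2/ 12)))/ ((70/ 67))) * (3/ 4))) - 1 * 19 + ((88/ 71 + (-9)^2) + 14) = 140 * sqrt(418)/ 2211 + 5484/ 71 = 78.53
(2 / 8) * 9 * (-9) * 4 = -81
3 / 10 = 0.30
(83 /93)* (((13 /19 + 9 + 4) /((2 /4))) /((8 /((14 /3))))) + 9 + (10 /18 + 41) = 64.80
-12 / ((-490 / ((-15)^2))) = 5.51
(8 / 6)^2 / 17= 16 / 153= 0.10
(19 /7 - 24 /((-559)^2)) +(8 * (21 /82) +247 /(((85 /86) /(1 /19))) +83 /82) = 288577219907 /15245947990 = 18.93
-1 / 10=-0.10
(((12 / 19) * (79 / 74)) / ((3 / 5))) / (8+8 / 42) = 8295 / 60458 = 0.14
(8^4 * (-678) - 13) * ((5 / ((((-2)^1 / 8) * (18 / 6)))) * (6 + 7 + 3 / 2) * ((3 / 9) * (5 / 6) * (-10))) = -20133982250 / 27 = -745703046.30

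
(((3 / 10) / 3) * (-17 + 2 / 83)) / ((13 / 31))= -43679 / 10790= -4.05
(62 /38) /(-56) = -31 /1064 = -0.03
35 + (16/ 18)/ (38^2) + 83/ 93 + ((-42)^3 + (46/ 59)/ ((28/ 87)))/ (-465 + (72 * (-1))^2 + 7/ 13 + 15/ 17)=1752997185097195/ 86788951741422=20.20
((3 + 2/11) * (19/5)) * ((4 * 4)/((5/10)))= 4256/11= 386.91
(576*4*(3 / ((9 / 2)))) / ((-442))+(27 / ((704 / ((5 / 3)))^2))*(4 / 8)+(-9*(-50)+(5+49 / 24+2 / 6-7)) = 97898921151 / 219062272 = 446.90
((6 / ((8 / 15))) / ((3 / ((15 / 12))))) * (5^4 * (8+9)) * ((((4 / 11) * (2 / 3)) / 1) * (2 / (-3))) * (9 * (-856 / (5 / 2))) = 272850000 / 11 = 24804545.45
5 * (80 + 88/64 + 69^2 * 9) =1717215/8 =214651.88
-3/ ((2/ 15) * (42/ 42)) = -45/ 2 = -22.50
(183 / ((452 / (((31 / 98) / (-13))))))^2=32182929 / 331600919104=0.00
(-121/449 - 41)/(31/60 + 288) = -0.14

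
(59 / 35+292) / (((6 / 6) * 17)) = 10279 / 595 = 17.28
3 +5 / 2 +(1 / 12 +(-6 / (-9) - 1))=21 / 4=5.25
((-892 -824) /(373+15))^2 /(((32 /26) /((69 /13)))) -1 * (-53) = 20677661 /150544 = 137.35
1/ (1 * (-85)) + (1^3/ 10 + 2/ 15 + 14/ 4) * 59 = 11233/ 51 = 220.25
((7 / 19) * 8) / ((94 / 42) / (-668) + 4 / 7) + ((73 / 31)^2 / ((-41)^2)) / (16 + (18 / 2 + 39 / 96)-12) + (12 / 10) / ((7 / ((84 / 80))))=2166658128099547 / 403582636464150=5.37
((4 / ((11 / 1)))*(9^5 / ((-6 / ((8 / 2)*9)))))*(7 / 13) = -9920232 / 143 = -69372.25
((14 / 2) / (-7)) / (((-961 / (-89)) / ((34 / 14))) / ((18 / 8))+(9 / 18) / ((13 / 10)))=-177021 / 417889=-0.42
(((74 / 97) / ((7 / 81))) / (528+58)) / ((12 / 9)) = 8991 / 795788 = 0.01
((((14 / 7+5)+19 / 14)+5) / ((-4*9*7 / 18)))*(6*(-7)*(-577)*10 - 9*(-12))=-11334444 / 49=-231315.18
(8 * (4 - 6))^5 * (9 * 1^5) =-9437184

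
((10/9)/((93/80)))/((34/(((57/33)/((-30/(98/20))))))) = -0.01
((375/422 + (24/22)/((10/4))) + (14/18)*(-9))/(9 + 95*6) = -131717/13438590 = -0.01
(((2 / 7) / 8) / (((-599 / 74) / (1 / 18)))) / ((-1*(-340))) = -37 / 51322320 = -0.00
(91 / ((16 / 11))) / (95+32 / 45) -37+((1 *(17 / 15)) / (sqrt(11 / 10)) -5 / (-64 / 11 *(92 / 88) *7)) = -803907343 / 22189664+17 *sqrt(110) / 165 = -35.15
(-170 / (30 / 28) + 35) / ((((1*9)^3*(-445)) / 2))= 742 / 973215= 0.00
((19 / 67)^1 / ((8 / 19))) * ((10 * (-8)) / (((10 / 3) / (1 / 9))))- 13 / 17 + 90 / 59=-208720 / 201603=-1.04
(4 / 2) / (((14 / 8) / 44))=352 / 7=50.29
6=6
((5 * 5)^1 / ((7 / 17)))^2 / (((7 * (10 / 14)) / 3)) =108375 / 49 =2211.73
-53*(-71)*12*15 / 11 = 677340 / 11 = 61576.36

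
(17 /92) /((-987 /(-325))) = 5525 /90804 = 0.06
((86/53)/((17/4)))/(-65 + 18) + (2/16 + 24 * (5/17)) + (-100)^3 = -338773569045/338776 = -999992.82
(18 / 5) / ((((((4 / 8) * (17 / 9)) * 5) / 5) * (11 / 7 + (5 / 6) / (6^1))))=81648 / 36635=2.23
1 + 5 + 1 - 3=4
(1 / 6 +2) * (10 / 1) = 65 / 3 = 21.67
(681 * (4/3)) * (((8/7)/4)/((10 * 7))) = 908/245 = 3.71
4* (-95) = -380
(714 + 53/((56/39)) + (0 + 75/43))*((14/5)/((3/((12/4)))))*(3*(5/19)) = 5437179/3268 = 1663.76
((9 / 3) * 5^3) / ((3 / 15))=1875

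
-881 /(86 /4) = -1762 /43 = -40.98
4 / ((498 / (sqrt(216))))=4 * sqrt(6) / 83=0.12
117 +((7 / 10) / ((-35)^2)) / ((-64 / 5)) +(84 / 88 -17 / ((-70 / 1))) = 4160547 / 35200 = 118.20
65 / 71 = 0.92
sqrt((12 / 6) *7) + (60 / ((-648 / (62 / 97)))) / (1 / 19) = -2945 / 2619 + sqrt(14) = 2.62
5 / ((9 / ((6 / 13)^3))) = 120 / 2197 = 0.05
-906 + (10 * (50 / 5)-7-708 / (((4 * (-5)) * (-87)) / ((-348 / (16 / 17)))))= -13251 / 20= -662.55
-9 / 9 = -1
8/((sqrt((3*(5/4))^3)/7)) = 448*sqrt(15)/225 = 7.71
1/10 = 0.10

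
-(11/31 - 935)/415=28974/12865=2.25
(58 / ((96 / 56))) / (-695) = -203 / 4170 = -0.05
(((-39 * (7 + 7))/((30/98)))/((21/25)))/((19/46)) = -293020/57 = -5140.70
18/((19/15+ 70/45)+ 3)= 405/131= 3.09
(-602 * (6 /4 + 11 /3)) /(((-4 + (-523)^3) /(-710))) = -6625010 /429167013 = -0.02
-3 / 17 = -0.18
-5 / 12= -0.42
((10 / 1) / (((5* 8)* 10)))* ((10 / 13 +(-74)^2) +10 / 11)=195827 / 1430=136.94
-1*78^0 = -1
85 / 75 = 17 / 15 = 1.13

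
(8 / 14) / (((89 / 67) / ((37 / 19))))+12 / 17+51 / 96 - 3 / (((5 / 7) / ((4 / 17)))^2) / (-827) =4696809542343 / 2263262808800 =2.08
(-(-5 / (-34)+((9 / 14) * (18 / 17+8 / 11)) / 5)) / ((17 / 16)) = -0.35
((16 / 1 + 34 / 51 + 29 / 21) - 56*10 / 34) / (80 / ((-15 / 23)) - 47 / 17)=-563 / 44779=-0.01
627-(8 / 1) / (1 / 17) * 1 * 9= -597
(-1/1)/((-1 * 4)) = 1/4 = 0.25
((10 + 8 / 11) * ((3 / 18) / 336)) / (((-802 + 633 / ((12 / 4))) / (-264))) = 59 / 24822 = 0.00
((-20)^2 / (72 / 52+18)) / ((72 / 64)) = 10400 / 567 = 18.34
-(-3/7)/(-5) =-3/35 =-0.09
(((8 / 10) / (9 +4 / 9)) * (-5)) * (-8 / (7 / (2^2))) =1152 / 595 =1.94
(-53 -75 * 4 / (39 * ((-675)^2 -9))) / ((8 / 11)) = -863278691 / 11846016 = -72.88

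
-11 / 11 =-1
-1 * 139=-139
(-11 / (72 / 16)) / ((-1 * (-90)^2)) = 11 / 36450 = 0.00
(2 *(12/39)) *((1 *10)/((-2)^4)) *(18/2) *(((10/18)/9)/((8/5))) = 125/936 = 0.13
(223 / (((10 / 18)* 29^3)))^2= 4028049 / 14870583025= 0.00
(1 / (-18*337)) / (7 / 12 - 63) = 2 / 757239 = 0.00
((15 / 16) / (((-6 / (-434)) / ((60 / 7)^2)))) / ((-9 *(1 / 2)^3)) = -31000 / 7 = -4428.57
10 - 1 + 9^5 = 59058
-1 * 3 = -3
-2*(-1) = 2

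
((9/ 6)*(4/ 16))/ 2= 0.19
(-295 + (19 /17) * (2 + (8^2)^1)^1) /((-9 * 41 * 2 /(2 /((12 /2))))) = 3761 /37638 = 0.10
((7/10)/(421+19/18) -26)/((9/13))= -12838111/341865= -37.55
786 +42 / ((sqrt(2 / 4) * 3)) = 14 * sqrt(2) +786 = 805.80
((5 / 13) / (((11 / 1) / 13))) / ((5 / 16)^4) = 65536 / 1375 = 47.66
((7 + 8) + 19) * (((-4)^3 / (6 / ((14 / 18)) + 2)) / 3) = -224 / 3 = -74.67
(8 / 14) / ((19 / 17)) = 68 / 133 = 0.51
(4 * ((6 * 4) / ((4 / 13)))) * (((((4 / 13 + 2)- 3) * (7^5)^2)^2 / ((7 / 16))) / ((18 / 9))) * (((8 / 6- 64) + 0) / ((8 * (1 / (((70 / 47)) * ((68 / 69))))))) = -156787800318304357282.68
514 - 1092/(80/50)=-337/2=-168.50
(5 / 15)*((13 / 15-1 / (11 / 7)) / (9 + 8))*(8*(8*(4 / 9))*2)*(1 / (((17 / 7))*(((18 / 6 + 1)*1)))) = 34048 / 1287495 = 0.03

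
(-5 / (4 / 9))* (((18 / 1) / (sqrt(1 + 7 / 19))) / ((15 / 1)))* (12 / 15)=-27* sqrt(494) / 65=-9.23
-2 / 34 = -1 / 17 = -0.06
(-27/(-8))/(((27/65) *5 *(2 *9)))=13/144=0.09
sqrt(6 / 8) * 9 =9 * sqrt(3) / 2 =7.79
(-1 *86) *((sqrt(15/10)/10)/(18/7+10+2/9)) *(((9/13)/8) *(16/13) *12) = -146286 *sqrt(6)/340535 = -1.05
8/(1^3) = 8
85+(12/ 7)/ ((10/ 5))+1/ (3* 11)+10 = 22150/ 231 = 95.89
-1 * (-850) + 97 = 947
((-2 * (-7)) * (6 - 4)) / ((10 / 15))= 42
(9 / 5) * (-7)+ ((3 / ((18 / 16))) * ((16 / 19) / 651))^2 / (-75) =-1301198345689 / 103269708675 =-12.60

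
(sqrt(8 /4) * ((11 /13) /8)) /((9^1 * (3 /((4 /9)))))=11 * sqrt(2) /6318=0.00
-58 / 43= -1.35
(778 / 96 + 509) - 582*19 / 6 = -63643 / 48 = -1325.90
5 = 5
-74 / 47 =-1.57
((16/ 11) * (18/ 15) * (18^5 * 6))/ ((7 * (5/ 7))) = 1088391168/ 275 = 3957786.07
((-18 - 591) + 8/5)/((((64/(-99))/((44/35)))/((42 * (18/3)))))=29765637/100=297656.37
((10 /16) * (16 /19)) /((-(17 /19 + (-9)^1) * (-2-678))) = -1 /10472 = -0.00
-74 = -74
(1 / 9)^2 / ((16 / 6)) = 1 / 216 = 0.00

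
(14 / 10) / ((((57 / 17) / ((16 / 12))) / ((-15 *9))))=-1428 / 19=-75.16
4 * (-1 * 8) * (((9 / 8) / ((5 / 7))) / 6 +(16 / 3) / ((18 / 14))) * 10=-38108 / 27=-1411.41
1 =1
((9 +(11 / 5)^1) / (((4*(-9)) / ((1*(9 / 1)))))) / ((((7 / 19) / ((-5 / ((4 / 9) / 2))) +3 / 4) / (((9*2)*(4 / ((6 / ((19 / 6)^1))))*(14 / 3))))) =-1698144 / 2509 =-676.82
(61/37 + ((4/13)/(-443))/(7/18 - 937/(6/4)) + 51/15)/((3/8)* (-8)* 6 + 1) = -60442780042/203525162035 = -0.30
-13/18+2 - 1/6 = 10/9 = 1.11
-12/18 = -2/3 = -0.67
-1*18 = -18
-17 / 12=-1.42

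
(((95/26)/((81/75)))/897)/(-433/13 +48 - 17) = -475/290628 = -0.00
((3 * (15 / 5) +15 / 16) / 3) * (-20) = -265 / 4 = -66.25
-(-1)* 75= 75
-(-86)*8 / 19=688 / 19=36.21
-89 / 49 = -1.82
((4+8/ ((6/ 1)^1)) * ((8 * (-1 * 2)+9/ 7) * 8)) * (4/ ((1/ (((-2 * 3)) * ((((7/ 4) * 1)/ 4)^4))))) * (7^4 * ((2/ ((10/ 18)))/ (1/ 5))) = 763424361/ 32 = 23857011.28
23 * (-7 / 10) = -16.10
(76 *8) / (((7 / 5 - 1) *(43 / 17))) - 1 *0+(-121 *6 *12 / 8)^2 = 51020443 / 43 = 1186521.93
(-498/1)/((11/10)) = -4980/11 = -452.73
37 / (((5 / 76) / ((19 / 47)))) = 53428 / 235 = 227.35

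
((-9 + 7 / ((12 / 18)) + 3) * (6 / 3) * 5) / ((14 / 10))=32.14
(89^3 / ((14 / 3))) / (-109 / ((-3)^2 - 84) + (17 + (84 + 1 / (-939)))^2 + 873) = 46618947873675 / 3417844539032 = 13.64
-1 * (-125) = 125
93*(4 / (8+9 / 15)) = 1860 / 43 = 43.26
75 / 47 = 1.60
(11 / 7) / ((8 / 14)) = 11 / 4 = 2.75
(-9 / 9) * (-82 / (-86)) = -41 / 43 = -0.95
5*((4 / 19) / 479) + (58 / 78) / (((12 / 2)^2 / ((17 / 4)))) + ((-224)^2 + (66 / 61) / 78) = 156438262608821 / 3117784176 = 50176.10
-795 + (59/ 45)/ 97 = -794.99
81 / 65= 1.25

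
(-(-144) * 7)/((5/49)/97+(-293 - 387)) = -532336/359115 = -1.48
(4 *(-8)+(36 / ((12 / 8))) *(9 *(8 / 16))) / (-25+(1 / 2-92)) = -0.65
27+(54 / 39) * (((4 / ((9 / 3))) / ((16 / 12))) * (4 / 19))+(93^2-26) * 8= 17045789 / 247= 69011.29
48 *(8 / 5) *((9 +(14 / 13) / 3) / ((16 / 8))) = 4672 / 13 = 359.38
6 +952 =958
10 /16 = 5 /8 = 0.62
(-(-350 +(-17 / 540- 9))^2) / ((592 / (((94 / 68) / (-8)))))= 1766649683063 / 46954598400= 37.62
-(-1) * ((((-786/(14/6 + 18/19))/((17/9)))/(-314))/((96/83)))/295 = 5577849/4711532320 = 0.00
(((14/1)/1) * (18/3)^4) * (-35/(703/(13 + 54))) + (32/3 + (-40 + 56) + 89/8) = -1020506699/16872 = -60485.22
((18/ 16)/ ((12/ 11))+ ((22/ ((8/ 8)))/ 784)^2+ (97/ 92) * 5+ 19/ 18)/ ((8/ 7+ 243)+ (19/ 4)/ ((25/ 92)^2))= 146305583125/ 6132455203392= 0.02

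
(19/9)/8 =19/72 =0.26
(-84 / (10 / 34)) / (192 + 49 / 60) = -1.48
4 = 4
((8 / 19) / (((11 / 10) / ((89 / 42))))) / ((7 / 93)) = 10.78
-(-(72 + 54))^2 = -15876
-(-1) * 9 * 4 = 36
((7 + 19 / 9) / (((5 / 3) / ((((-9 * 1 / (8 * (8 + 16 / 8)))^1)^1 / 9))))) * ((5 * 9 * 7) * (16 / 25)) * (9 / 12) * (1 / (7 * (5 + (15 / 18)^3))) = -39852 / 150625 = -0.26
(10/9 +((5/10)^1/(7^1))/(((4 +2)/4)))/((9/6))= 146/189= 0.77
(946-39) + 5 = 912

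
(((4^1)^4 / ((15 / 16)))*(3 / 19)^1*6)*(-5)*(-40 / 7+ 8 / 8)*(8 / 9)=720896 / 133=5420.27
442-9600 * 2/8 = -1958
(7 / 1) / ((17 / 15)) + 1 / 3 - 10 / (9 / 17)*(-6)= 6112 / 51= 119.84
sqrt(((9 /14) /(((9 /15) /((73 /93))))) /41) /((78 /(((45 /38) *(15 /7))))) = 225 *sqrt(6494810) /123063304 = 0.00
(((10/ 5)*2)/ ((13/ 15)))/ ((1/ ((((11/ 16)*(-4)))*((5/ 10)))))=-165/ 26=-6.35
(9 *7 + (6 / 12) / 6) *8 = 1514 / 3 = 504.67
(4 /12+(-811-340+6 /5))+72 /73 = -1257586 /1095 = -1148.48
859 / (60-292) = -859 / 232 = -3.70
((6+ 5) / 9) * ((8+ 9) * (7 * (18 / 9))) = 2618 / 9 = 290.89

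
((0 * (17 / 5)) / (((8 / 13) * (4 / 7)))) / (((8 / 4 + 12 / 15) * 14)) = 0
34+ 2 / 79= 2688 / 79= 34.03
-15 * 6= -90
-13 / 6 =-2.17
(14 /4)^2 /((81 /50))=7.56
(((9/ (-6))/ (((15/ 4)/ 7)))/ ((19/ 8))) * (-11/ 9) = 1232/ 855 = 1.44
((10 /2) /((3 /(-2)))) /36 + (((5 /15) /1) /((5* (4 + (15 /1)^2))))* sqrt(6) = -5 /54 + sqrt(6) /3435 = -0.09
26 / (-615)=-26 / 615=-0.04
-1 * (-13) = 13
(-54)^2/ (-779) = -2916/ 779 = -3.74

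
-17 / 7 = -2.43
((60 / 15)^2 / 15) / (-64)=-1 / 60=-0.02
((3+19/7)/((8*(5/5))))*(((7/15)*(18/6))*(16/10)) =8/5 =1.60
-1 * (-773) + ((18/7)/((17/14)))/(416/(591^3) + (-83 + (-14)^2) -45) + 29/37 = 1708044277375453/2207303349619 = 773.81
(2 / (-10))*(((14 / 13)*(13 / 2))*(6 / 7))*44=-264 / 5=-52.80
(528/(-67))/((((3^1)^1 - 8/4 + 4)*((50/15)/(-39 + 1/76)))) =586674/31825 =18.43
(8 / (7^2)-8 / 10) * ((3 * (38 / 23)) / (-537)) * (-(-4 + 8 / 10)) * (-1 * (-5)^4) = -2371200 / 201733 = -11.75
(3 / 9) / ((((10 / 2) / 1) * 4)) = 1 / 60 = 0.02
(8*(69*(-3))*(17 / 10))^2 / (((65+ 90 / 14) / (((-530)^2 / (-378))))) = -10306625496 / 125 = -82453003.97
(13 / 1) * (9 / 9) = 13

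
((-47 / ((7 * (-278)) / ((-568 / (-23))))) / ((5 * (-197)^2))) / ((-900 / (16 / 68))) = -13348 / 16610188935375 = -0.00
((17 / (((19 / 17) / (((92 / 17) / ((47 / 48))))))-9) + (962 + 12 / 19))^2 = 858708022225 / 797449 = 1076818.73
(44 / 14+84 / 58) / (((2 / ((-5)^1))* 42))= -1165 / 4263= -0.27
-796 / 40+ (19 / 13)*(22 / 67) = -169149 / 8710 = -19.42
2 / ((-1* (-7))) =2 / 7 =0.29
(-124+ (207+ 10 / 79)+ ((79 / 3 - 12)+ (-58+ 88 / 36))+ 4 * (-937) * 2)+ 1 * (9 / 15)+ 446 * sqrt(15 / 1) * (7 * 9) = -26497177 / 3555+ 28098 * sqrt(15) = 101369.59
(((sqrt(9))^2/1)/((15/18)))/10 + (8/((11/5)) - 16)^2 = 465667/3025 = 153.94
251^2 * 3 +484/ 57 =10773655/ 57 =189011.49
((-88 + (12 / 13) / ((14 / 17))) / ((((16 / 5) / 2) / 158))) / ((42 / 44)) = -17175785 / 1911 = -8987.85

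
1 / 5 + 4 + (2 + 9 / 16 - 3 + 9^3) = 58621 / 80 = 732.76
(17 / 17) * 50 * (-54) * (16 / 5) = -8640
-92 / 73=-1.26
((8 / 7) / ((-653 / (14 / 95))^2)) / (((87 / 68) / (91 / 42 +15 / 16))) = 141848 / 1004417059725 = 0.00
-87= -87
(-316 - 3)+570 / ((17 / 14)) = 2557 / 17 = 150.41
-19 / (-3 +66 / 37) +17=1468 / 45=32.62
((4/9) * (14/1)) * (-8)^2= 3584/9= 398.22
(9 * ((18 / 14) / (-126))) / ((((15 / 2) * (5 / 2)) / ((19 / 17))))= -114 / 20825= -0.01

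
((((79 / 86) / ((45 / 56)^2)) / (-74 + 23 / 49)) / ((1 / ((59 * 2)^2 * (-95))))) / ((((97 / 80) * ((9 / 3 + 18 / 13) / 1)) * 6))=8789548837888 / 10955494377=802.30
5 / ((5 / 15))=15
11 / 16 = 0.69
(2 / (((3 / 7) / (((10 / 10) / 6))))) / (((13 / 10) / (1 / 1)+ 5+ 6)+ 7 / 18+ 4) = 35 / 751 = 0.05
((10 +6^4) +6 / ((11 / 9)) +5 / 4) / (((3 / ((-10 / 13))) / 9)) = -866025 / 286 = -3028.06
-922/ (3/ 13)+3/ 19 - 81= -232342/ 57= -4076.18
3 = 3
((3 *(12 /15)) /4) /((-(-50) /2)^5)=0.00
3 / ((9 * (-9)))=-0.04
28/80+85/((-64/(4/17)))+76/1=76.04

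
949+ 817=1766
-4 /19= -0.21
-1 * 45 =-45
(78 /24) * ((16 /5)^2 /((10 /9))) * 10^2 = 14976 /5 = 2995.20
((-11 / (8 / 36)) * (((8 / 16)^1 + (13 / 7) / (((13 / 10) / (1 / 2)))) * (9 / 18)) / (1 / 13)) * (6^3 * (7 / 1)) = -590733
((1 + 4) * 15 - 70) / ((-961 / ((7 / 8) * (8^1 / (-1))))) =35 / 961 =0.04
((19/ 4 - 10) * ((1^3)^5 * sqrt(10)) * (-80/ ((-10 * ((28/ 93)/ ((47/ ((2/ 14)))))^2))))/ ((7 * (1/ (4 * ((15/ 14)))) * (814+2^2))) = -859753845 * sqrt(10)/ 22904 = -118703.30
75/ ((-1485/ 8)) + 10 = 950/ 99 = 9.60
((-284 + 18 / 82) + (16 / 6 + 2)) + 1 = -34208 / 123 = -278.11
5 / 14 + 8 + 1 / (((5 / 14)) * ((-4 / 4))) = 389 / 70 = 5.56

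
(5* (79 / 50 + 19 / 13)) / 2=7.60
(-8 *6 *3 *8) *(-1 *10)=11520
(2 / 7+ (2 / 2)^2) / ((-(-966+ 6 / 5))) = 5 / 3752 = 0.00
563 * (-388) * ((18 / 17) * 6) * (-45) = 1061637840 / 17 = 62449284.71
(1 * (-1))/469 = -1/469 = -0.00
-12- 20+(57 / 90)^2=-28439 / 900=-31.60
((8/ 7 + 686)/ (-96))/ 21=-0.34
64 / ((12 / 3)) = 16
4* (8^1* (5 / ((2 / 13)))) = 1040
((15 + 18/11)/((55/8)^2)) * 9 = 105408/33275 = 3.17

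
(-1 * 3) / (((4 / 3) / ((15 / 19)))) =-135 / 76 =-1.78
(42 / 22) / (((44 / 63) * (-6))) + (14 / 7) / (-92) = -10627 / 22264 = -0.48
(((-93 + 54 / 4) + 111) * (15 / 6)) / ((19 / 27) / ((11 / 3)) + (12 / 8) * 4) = 31185 / 2452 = 12.72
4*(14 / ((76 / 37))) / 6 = 259 / 57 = 4.54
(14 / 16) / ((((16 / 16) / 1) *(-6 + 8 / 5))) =-0.20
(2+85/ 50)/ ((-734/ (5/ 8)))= -0.00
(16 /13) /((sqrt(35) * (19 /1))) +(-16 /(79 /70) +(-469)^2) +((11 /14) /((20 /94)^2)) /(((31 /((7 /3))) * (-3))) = 16 * sqrt(35) /8645 +969567664579 /4408200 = 219946.40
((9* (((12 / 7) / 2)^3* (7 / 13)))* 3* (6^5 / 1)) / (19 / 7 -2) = 45349632 / 455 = 99669.52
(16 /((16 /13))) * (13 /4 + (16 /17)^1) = 3705 /68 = 54.49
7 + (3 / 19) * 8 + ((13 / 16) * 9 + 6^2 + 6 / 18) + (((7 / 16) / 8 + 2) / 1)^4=1066958164633 / 15300820992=69.73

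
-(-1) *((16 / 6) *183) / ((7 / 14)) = 976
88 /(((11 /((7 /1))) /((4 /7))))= 32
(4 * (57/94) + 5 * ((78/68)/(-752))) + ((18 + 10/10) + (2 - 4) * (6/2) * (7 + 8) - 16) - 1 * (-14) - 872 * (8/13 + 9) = -2810372359/332384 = -8455.20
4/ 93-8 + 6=-182/ 93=-1.96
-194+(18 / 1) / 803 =-193.98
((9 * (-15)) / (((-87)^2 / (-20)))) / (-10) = -30 / 841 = -0.04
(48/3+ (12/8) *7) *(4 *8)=848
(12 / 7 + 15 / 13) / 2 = 261 / 182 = 1.43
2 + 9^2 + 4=87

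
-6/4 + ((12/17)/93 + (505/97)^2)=253995993/9917086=25.61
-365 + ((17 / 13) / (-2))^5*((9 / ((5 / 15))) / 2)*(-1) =-8635068341 / 23762752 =-363.39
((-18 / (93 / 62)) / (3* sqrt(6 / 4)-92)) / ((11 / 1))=36* sqrt(6) / 185911 + 2208 / 185911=0.01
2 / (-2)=-1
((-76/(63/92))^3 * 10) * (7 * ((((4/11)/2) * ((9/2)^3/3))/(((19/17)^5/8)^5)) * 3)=-23558977321522968666579643280634377488302080/7314219445395834999304939486979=-3220983113427.49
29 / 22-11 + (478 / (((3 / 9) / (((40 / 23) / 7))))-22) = 1149703 / 3542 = 324.59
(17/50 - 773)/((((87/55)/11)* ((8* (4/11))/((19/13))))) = -976989937/361920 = -2699.46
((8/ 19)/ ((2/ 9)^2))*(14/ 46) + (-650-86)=-320498/ 437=-733.41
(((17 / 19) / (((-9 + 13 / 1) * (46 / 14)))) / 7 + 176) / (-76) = -2.32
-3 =-3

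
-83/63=-1.32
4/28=1/7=0.14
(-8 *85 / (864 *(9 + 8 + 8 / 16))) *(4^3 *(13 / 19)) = -7072 / 3591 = -1.97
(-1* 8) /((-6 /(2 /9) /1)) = 8 /27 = 0.30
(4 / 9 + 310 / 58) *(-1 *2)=-3022 / 261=-11.58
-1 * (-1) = 1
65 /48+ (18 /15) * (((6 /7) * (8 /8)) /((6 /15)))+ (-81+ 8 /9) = -76795 /1008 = -76.19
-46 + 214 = 168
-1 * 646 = -646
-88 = -88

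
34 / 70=17 / 35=0.49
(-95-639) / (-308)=367 / 154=2.38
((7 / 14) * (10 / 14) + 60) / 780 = 13 / 168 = 0.08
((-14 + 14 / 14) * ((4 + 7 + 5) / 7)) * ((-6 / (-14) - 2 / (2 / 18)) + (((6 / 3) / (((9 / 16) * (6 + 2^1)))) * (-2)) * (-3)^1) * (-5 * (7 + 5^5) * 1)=-339842880 / 49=-6935568.98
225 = 225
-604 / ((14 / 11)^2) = -18271 / 49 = -372.88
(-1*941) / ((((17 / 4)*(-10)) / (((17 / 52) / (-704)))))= -941 / 91520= -0.01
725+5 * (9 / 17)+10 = 12540 / 17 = 737.65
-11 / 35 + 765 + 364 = 39504 / 35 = 1128.69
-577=-577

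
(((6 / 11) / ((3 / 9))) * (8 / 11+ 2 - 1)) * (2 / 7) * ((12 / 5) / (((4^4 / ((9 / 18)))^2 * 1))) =513 / 69386240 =0.00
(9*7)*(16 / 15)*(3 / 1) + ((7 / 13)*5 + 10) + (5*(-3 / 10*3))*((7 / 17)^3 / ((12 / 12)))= 136665699 / 638690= 213.98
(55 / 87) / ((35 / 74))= 814 / 609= 1.34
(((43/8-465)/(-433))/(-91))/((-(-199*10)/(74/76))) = -136049/23837238880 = -0.00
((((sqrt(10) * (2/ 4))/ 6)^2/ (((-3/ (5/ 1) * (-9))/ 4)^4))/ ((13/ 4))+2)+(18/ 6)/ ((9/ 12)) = 373471582/ 62178597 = 6.01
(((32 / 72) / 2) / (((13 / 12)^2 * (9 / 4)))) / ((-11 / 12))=-512 / 5577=-0.09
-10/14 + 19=128/7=18.29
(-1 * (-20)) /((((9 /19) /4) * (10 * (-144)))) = -19 /162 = -0.12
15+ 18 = 33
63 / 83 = 0.76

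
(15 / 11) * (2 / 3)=10 / 11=0.91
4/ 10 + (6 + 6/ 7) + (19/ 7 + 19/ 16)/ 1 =6249/ 560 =11.16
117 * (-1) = -117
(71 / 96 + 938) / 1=90119 / 96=938.74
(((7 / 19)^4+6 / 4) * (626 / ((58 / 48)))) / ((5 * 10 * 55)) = 297298668 / 1039309975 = 0.29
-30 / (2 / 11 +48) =-33 / 53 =-0.62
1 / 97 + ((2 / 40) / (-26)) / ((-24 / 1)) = 12577 / 1210560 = 0.01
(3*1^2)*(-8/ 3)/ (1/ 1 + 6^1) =-8/ 7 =-1.14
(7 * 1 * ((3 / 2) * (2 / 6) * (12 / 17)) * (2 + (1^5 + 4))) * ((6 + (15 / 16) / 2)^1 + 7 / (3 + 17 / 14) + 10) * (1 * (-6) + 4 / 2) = -1254.15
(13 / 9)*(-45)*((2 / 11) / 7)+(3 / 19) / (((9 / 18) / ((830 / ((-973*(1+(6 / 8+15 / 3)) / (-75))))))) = 796010 / 610071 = 1.30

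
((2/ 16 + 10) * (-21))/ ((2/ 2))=-1701/ 8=-212.62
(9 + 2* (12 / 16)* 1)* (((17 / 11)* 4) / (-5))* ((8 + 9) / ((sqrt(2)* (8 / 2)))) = -6069* sqrt(2) / 220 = -39.01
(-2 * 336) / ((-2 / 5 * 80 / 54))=1134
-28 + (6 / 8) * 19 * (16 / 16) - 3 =-67 / 4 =-16.75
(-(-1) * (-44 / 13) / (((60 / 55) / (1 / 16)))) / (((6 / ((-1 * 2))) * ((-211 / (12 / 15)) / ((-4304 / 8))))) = 32549 / 246870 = 0.13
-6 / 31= -0.19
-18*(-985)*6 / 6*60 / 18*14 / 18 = 137900 / 3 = 45966.67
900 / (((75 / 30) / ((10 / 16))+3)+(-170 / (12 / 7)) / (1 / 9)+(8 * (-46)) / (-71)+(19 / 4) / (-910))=-232596000 / 227510449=-1.02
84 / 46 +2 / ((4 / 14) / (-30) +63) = 1.86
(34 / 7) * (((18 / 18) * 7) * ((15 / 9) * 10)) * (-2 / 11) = -3400 / 33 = -103.03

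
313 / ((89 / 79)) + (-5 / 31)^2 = 277.86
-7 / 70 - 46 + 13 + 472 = 4389 / 10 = 438.90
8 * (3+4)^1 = 56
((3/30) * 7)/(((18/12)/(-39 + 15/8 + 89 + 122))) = 9737/120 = 81.14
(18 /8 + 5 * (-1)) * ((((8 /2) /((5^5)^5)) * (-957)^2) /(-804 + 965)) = -10074339 /47981739044189453125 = -0.00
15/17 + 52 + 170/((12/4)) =5587/51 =109.55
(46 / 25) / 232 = 23 / 2900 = 0.01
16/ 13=1.23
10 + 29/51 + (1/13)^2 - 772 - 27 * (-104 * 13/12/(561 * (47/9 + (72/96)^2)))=-60060228226/78975897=-760.49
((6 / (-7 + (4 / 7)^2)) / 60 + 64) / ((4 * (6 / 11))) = 2301541 / 78480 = 29.33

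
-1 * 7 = -7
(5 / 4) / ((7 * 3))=0.06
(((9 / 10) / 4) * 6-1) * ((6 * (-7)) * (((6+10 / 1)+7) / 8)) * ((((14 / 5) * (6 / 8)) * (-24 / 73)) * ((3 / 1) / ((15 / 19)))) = 4047057 / 36500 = 110.88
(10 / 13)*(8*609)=48720 / 13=3747.69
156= 156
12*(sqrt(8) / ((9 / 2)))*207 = 1104*sqrt(2) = 1561.29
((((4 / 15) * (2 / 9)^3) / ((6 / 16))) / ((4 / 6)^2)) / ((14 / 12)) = 0.02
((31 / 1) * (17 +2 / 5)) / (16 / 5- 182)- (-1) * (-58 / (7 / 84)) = -208307 / 298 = -699.02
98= 98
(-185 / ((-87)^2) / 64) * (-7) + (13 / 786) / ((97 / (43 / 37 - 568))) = -21403733759 / 227752542144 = -0.09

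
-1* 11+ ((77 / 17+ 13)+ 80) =1471 / 17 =86.53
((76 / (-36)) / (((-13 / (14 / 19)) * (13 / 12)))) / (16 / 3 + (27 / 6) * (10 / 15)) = 56 / 4225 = 0.01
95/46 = 2.07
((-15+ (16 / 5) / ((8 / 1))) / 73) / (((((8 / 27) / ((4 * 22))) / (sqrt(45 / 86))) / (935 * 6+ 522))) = -2731806 * sqrt(430) / 215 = -263478.77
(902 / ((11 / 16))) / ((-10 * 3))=-656 / 15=-43.73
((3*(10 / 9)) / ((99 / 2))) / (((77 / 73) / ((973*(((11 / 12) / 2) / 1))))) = 50735 / 1782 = 28.47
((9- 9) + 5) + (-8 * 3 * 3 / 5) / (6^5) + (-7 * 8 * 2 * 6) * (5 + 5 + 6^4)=-473918581 / 540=-877627.00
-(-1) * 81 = 81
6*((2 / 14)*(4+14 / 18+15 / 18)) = 101 / 21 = 4.81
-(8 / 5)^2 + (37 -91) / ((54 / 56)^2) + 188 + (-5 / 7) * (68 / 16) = 2349841 / 18900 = 124.33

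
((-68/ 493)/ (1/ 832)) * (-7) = 23296/ 29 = 803.31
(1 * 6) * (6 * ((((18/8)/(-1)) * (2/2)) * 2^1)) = -162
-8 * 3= -24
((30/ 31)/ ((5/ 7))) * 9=378/ 31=12.19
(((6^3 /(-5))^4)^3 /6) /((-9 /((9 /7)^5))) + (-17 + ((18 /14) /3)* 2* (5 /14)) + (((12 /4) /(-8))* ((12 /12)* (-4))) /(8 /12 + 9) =-654171763994665239880905761306813 /237989746093750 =-2748739282813348320.13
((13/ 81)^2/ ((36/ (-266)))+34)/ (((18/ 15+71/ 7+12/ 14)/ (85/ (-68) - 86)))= -6967531975/ 28815912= -241.79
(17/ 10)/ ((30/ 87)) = 493/ 100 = 4.93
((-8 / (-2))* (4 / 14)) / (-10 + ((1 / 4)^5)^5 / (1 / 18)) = -4503599627370496 / 39406496739491777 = -0.11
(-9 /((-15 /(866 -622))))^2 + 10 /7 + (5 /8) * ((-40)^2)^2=283751018 /175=1621434.39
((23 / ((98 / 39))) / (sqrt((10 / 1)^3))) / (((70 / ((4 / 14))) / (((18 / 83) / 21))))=2691 * sqrt(10) / 697490500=0.00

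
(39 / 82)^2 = 1521 / 6724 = 0.23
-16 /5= -3.20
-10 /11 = -0.91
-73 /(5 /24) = -1752 /5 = -350.40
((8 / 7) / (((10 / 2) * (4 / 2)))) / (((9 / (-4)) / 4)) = -64 / 315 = -0.20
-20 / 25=-4 / 5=-0.80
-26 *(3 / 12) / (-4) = 13 / 8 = 1.62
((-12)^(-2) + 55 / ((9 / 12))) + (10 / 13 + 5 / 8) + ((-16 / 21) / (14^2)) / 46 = 1103693519 / 14768208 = 74.73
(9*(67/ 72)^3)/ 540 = 300763/ 22394880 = 0.01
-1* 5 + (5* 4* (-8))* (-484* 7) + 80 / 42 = 542076.90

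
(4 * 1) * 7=28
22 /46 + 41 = 954 /23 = 41.48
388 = 388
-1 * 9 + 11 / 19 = -160 / 19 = -8.42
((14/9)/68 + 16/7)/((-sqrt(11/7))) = -4945 *sqrt(77)/23562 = -1.84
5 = 5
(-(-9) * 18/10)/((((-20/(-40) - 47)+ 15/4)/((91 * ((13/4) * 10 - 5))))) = -18018/19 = -948.32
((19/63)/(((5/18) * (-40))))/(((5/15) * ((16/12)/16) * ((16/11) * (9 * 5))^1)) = -209/14000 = -0.01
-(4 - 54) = 50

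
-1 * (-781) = 781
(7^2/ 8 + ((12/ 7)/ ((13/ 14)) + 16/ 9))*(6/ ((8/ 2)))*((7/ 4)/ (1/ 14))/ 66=5.43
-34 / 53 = -0.64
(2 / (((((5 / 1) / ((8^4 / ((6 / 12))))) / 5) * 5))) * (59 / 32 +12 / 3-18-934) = -15501824 / 5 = -3100364.80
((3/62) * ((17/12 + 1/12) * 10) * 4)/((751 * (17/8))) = 720/395777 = 0.00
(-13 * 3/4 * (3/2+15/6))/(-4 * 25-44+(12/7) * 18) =91/264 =0.34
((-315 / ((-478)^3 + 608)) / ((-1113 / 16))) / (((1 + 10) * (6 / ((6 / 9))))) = -10 / 23877073407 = -0.00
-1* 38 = -38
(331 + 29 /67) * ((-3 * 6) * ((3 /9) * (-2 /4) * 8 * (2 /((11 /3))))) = 3197664 /737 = 4338.76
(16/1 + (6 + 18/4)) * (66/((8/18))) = 15741/4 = 3935.25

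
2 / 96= 1 / 48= 0.02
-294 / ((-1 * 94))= 147 / 47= 3.13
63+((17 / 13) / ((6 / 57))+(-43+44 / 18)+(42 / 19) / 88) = 3412919 / 97812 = 34.89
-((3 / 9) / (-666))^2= -0.00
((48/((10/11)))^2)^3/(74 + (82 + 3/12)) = 1354202317062144/9765625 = 138670317.27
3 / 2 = 1.50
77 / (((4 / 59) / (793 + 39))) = 944944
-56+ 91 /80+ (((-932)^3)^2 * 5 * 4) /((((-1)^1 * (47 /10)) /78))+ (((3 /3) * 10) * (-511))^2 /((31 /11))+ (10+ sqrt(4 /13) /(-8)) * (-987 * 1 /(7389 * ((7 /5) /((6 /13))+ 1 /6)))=-62450535274975391660906492149 /287087280+ 1645 * sqrt(13) /2049216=-217531530045411247969.28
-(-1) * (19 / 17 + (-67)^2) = 76332 / 17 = 4490.12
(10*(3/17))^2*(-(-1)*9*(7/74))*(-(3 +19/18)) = -114975/10693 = -10.75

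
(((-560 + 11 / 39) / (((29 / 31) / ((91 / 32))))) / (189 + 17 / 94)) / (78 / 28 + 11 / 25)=-38960944925 / 13973596872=-2.79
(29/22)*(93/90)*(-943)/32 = -847757/21120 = -40.14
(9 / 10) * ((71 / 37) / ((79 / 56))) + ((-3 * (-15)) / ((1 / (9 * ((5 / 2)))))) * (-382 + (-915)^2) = 24766682436909 / 29230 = 847303538.72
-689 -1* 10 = -699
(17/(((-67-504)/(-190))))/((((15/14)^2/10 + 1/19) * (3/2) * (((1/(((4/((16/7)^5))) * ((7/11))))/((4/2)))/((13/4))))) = 2299607942905/384978468864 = 5.97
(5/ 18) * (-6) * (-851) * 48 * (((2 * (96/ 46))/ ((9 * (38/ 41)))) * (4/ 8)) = 970880/ 57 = 17032.98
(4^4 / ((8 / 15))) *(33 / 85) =3168 / 17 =186.35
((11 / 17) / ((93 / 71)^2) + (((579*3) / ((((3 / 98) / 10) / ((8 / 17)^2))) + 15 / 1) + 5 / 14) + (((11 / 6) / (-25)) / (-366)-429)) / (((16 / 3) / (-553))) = -352008819074269719 / 27106350400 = -12986212.23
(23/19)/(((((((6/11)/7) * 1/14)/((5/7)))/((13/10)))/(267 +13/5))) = 15517502/285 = 54447.38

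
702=702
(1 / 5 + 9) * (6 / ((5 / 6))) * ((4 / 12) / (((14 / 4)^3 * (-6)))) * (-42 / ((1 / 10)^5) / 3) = 5888000 / 49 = 120163.27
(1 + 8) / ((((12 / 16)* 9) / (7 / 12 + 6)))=79 / 9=8.78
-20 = -20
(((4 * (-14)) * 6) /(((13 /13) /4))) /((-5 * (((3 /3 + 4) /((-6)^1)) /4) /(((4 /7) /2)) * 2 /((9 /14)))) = -20736 /175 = -118.49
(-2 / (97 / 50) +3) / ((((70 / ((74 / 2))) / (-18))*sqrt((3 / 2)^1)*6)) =-7067*sqrt(6) / 6790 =-2.55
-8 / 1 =-8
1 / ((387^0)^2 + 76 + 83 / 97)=97 / 7552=0.01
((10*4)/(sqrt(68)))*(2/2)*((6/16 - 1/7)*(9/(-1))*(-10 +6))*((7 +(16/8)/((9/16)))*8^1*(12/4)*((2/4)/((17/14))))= 296400*sqrt(17)/289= 4228.68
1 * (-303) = -303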